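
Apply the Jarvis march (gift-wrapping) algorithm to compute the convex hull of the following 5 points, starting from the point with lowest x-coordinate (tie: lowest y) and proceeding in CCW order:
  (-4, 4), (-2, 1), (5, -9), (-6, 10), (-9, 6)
Hull (CCW) = [(-9, 6), (5, -9), (-6, 10)]

Jarvis march: at each step, from the current hull vertex p, select the next vertex q as the point such that every other point lies strictly to the left of (or on) the directed line p → q. (Equivalently: for every other point r, the cross product (q − p) × (r − p) ≥ 0.)
Starting point (lowest x, tie lowest y): (-9, 6). Wrap until returning to start. Resulting hull: (-9, 6), (5, -9), (-6, 10).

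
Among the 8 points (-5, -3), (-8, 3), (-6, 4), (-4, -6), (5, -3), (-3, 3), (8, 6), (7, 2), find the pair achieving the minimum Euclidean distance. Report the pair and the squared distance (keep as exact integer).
Pair = ((-8, 3), (-6, 4)); squared distance = 5

Compute all C(8, 2) = 28 pairwise squared distances (x_i − x_j)² + (y_i − y_j)². The minimum is 5, attained by the pair ((-8, 3), (-6, 4)).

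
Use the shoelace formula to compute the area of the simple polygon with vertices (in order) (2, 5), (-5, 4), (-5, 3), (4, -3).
Area = 67/2

Shoelace formula: Area = (1/2) |Σ_i (x_i · y_{i+1} − x_{i+1} · y_i)| (indices mod n). Compute each cross term:
  (2)(4) − (-5)(5) = 33
  (-5)(3) − (-5)(4) = 5
  (-5)(-3) − (4)(3) = 3
  (4)(5) − (2)(-3) = 26
Sum = 67, so (signed) Area = 67/2 = 67/2, |Area| = 67/2.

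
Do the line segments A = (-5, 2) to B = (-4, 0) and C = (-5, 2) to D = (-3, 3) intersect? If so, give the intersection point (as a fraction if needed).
Yes; intersection at (-5, 2) (t = 0 on AB, s = 0 on CD)

Parametrize AB as A + t(B − A) = (-5 + 1 t, 2 + -2 t) and CD as C + s(D − C) = (-5 + 2 s, 2 + 1 s). Solve the linear system for (t, s). Determinant = -5 ≠ 0, so a unique intersection of the containing lines exists. Solution: t = 0, s = 0 — both in [0, 1], so the segments cross. Intersection point: (-5, 2).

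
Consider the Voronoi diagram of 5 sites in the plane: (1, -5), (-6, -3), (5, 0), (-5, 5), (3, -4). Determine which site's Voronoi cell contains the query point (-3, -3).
Nearest site = (-6, -3)

The Voronoi cell of site s contains exactly those query points closer to s than to any other site. Compute squared distances from q = (-3, -3) to each site:
  (-6 − -3)² + (-3 − -3)² = 9
  (1 − -3)² + (-5 − -3)² = 20
  (3 − -3)² + (-4 − -3)² = 37
  (-5 − -3)² + (5 − -3)² = 68
  (5 − -3)² + (0 − -3)² = 73
Minimum is attained by (-6, -3), so q lies in its Voronoi cell.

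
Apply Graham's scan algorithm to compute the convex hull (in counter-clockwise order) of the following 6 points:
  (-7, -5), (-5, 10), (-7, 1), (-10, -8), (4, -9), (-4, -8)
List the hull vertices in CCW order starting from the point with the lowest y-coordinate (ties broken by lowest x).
Hull (CCW) = [(4, -9), (-5, 10), (-10, -8)]

Graham scan procedure:
  1. Find the pivot p₀ = point with lowest y (tie → lowest x): (4, -9).
  2. Sort the remaining points by polar angle around p₀.
  3. Walk through sorted points, maintaining a stack; pop the top while the last three entries make a non-left turn (cross product ≤ 0).
  4. Final stack is the convex hull in CCW order: (4, -9), (-5, 10), (-10, -8).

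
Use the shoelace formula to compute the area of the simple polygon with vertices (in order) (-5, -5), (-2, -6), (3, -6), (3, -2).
Area = 37/2

Shoelace formula: Area = (1/2) |Σ_i (x_i · y_{i+1} − x_{i+1} · y_i)| (indices mod n). Compute each cross term:
  (-5)(-6) − (-2)(-5) = 20
  (-2)(-6) − (3)(-6) = 30
  (3)(-2) − (3)(-6) = 12
  (3)(-5) − (-5)(-2) = -25
Sum = 37, so (signed) Area = 37/2 = 37/2, |Area| = 37/2.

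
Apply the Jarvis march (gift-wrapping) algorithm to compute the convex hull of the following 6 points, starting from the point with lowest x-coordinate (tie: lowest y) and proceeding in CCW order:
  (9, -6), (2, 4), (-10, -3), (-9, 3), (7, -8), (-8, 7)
Hull (CCW) = [(-10, -3), (7, -8), (9, -6), (2, 4), (-8, 7), (-9, 3)]

Jarvis march: at each step, from the current hull vertex p, select the next vertex q as the point such that every other point lies strictly to the left of (or on) the directed line p → q. (Equivalently: for every other point r, the cross product (q − p) × (r − p) ≥ 0.)
Starting point (lowest x, tie lowest y): (-10, -3). Wrap until returning to start. Resulting hull: (-10, -3), (7, -8), (9, -6), (2, 4), (-8, 7), (-9, 3).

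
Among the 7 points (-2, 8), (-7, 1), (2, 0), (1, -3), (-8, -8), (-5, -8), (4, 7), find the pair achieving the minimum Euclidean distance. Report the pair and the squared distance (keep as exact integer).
Pair = ((-8, -8), (-5, -8)); squared distance = 9

Compute all C(7, 2) = 21 pairwise squared distances (x_i − x_j)² + (y_i − y_j)². The minimum is 9, attained by the pair ((-8, -8), (-5, -8)).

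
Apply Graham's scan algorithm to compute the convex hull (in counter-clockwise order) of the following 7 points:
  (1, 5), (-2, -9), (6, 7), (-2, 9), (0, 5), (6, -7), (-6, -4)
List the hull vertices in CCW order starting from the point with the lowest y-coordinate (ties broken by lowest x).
Hull (CCW) = [(-2, -9), (6, -7), (6, 7), (-2, 9), (-6, -4)]

Graham scan procedure:
  1. Find the pivot p₀ = point with lowest y (tie → lowest x): (-2, -9).
  2. Sort the remaining points by polar angle around p₀.
  3. Walk through sorted points, maintaining a stack; pop the top while the last three entries make a non-left turn (cross product ≤ 0).
  4. Final stack is the convex hull in CCW order: (-2, -9), (6, -7), (6, 7), (-2, 9), (-6, -4).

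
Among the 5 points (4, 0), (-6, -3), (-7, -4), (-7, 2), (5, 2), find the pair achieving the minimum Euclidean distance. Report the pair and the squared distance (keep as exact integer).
Pair = ((-6, -3), (-7, -4)); squared distance = 2

Compute all C(5, 2) = 10 pairwise squared distances (x_i − x_j)² + (y_i − y_j)². The minimum is 2, attained by the pair ((-6, -3), (-7, -4)).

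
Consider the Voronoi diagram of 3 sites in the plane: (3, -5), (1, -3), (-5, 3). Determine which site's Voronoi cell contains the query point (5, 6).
Nearest site = (1, -3)

The Voronoi cell of site s contains exactly those query points closer to s than to any other site. Compute squared distances from q = (5, 6) to each site:
  (1 − 5)² + (-3 − 6)² = 97
  (-5 − 5)² + (3 − 6)² = 109
  (3 − 5)² + (-5 − 6)² = 125
Minimum is attained by (1, -3), so q lies in its Voronoi cell.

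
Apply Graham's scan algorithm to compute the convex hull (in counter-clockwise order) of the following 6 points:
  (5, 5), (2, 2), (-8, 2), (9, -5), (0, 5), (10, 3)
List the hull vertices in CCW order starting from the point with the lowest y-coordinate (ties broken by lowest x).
Hull (CCW) = [(9, -5), (10, 3), (5, 5), (0, 5), (-8, 2)]

Graham scan procedure:
  1. Find the pivot p₀ = point with lowest y (tie → lowest x): (9, -5).
  2. Sort the remaining points by polar angle around p₀.
  3. Walk through sorted points, maintaining a stack; pop the top while the last three entries make a non-left turn (cross product ≤ 0).
  4. Final stack is the convex hull in CCW order: (9, -5), (10, 3), (5, 5), (0, 5), (-8, 2).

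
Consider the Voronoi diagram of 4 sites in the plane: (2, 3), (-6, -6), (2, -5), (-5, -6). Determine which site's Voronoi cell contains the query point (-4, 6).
Nearest site = (2, 3)

The Voronoi cell of site s contains exactly those query points closer to s than to any other site. Compute squared distances from q = (-4, 6) to each site:
  (2 − -4)² + (3 − 6)² = 45
  (-5 − -4)² + (-6 − 6)² = 145
  (-6 − -4)² + (-6 − 6)² = 148
  (2 − -4)² + (-5 − 6)² = 157
Minimum is attained by (2, 3), so q lies in its Voronoi cell.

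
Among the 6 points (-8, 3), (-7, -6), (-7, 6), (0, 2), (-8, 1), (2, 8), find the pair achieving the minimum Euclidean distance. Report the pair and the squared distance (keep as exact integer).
Pair = ((-8, 3), (-8, 1)); squared distance = 4

Compute all C(6, 2) = 15 pairwise squared distances (x_i − x_j)² + (y_i − y_j)². The minimum is 4, attained by the pair ((-8, 3), (-8, 1)).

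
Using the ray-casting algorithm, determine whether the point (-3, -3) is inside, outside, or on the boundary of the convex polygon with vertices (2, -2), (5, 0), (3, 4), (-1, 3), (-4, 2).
The point (-3, -3) lies strictly outside the polygon

Cast a horizontal ray to the right from the query point and count how many polygon edges it crosses (each edge strictly once or zero times, handled with the usual half-open convention). 
Parity of crossings → even ⇒ outside.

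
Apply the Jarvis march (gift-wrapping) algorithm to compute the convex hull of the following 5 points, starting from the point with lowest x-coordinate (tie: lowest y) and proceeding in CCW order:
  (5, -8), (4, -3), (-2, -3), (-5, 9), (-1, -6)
Hull (CCW) = [(-5, 9), (-2, -3), (-1, -6), (5, -8), (4, -3)]

Jarvis march: at each step, from the current hull vertex p, select the next vertex q as the point such that every other point lies strictly to the left of (or on) the directed line p → q. (Equivalently: for every other point r, the cross product (q − p) × (r − p) ≥ 0.)
Starting point (lowest x, tie lowest y): (-5, 9). Wrap until returning to start. Resulting hull: (-5, 9), (-2, -3), (-1, -6), (5, -8), (4, -3).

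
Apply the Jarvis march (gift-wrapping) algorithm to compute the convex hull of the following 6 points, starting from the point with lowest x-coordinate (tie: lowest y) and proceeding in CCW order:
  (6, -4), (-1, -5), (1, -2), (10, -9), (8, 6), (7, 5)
Hull (CCW) = [(-1, -5), (10, -9), (8, 6), (7, 5), (1, -2)]

Jarvis march: at each step, from the current hull vertex p, select the next vertex q as the point such that every other point lies strictly to the left of (or on) the directed line p → q. (Equivalently: for every other point r, the cross product (q − p) × (r − p) ≥ 0.)
Starting point (lowest x, tie lowest y): (-1, -5). Wrap until returning to start. Resulting hull: (-1, -5), (10, -9), (8, 6), (7, 5), (1, -2).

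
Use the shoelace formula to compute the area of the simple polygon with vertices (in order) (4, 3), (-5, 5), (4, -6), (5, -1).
Area = 45

Shoelace formula: Area = (1/2) |Σ_i (x_i · y_{i+1} − x_{i+1} · y_i)| (indices mod n). Compute each cross term:
  (4)(5) − (-5)(3) = 35
  (-5)(-6) − (4)(5) = 10
  (4)(-1) − (5)(-6) = 26
  (5)(3) − (4)(-1) = 19
Sum = 90, so (signed) Area = 90/2 = 45, |Area| = 45.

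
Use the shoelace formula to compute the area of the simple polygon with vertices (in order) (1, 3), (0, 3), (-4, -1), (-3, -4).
Area = 23/2

Shoelace formula: Area = (1/2) |Σ_i (x_i · y_{i+1} − x_{i+1} · y_i)| (indices mod n). Compute each cross term:
  (1)(3) − (0)(3) = 3
  (0)(-1) − (-4)(3) = 12
  (-4)(-4) − (-3)(-1) = 13
  (-3)(3) − (1)(-4) = -5
Sum = 23, so (signed) Area = 23/2 = 23/2, |Area| = 23/2.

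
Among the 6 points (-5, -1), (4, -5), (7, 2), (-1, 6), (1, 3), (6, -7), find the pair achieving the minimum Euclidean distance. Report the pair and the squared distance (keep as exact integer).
Pair = ((4, -5), (6, -7)); squared distance = 8

Compute all C(6, 2) = 15 pairwise squared distances (x_i − x_j)² + (y_i − y_j)². The minimum is 8, attained by the pair ((4, -5), (6, -7)).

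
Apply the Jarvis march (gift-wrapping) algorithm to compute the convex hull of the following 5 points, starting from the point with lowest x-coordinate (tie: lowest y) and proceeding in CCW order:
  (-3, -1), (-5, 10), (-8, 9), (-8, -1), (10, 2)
Hull (CCW) = [(-8, -1), (-3, -1), (10, 2), (-5, 10), (-8, 9)]

Jarvis march: at each step, from the current hull vertex p, select the next vertex q as the point such that every other point lies strictly to the left of (or on) the directed line p → q. (Equivalently: for every other point r, the cross product (q − p) × (r − p) ≥ 0.)
Starting point (lowest x, tie lowest y): (-8, -1). Wrap until returning to start. Resulting hull: (-8, -1), (-3, -1), (10, 2), (-5, 10), (-8, 9).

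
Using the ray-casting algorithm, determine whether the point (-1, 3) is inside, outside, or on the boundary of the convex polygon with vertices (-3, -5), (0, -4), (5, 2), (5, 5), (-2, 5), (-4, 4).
The point (-1, 3) lies strictly inside the polygon

Cast a horizontal ray to the right from the query point and count how many polygon edges it crosses (each edge strictly once or zero times, handled with the usual half-open convention). 
Parity of crossings → odd ⇒ inside.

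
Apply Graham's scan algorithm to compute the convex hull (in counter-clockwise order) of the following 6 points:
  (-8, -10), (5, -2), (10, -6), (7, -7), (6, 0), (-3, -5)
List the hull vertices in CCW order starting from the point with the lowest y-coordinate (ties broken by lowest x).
Hull (CCW) = [(-8, -10), (7, -7), (10, -6), (6, 0), (-3, -5)]

Graham scan procedure:
  1. Find the pivot p₀ = point with lowest y (tie → lowest x): (-8, -10).
  2. Sort the remaining points by polar angle around p₀.
  3. Walk through sorted points, maintaining a stack; pop the top while the last three entries make a non-left turn (cross product ≤ 0).
  4. Final stack is the convex hull in CCW order: (-8, -10), (7, -7), (10, -6), (6, 0), (-3, -5).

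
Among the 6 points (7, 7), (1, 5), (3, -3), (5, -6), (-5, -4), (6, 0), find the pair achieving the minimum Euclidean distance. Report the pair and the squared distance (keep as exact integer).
Pair = ((3, -3), (5, -6)); squared distance = 13

Compute all C(6, 2) = 15 pairwise squared distances (x_i − x_j)² + (y_i − y_j)². The minimum is 13, attained by the pair ((3, -3), (5, -6)).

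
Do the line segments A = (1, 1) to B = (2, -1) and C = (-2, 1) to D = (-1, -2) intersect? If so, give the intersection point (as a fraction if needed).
No (intersection of containing lines falls outside at least one segment)

Parametrize and solve: t = -9, s = -6. At least one of these is outside [0, 1], so the segments do not intersect.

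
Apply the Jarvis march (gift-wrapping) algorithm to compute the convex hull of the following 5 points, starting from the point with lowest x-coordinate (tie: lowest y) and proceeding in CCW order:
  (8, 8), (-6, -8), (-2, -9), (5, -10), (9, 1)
Hull (CCW) = [(-6, -8), (-2, -9), (5, -10), (9, 1), (8, 8)]

Jarvis march: at each step, from the current hull vertex p, select the next vertex q as the point such that every other point lies strictly to the left of (or on) the directed line p → q. (Equivalently: for every other point r, the cross product (q − p) × (r − p) ≥ 0.)
Starting point (lowest x, tie lowest y): (-6, -8). Wrap until returning to start. Resulting hull: (-6, -8), (-2, -9), (5, -10), (9, 1), (8, 8).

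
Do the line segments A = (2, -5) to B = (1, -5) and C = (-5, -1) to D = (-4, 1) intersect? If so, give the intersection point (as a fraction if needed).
No (intersection of containing lines falls outside at least one segment)

Parametrize and solve: t = 9, s = -2. At least one of these is outside [0, 1], so the segments do not intersect.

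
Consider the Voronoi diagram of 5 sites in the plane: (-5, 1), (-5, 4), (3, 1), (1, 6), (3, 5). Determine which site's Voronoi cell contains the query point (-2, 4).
Nearest site = (-5, 4)

The Voronoi cell of site s contains exactly those query points closer to s than to any other site. Compute squared distances from q = (-2, 4) to each site:
  (-5 − -2)² + (4 − 4)² = 9
  (1 − -2)² + (6 − 4)² = 13
  (-5 − -2)² + (1 − 4)² = 18
  (3 − -2)² + (5 − 4)² = 26
  (3 − -2)² + (1 − 4)² = 34
Minimum is attained by (-5, 4), so q lies in its Voronoi cell.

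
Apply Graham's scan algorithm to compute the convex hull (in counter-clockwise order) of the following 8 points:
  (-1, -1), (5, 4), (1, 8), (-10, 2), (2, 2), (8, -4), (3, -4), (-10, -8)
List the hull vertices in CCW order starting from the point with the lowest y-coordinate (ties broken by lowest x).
Hull (CCW) = [(-10, -8), (8, -4), (5, 4), (1, 8), (-10, 2)]

Graham scan procedure:
  1. Find the pivot p₀ = point with lowest y (tie → lowest x): (-10, -8).
  2. Sort the remaining points by polar angle around p₀.
  3. Walk through sorted points, maintaining a stack; pop the top while the last three entries make a non-left turn (cross product ≤ 0).
  4. Final stack is the convex hull in CCW order: (-10, -8), (8, -4), (5, 4), (1, 8), (-10, 2).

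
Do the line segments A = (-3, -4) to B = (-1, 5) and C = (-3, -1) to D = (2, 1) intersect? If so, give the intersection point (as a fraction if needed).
Yes; intersection at (-93/41, -29/41) (t = 15/41 on AB, s = 6/41 on CD)

Parametrize AB as A + t(B − A) = (-3 + 2 t, -4 + 9 t) and CD as C + s(D − C) = (-3 + 5 s, -1 + 2 s). Solve the linear system for (t, s). Determinant = 41 ≠ 0, so a unique intersection of the containing lines exists. Solution: t = 15/41, s = 6/41 — both in [0, 1], so the segments cross. Intersection point: (-93/41, -29/41).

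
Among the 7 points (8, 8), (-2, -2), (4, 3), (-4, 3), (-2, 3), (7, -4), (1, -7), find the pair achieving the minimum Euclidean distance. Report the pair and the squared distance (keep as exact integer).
Pair = ((-4, 3), (-2, 3)); squared distance = 4

Compute all C(7, 2) = 21 pairwise squared distances (x_i − x_j)² + (y_i − y_j)². The minimum is 4, attained by the pair ((-4, 3), (-2, 3)).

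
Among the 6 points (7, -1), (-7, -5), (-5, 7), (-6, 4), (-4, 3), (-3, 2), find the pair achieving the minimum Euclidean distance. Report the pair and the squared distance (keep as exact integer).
Pair = ((-4, 3), (-3, 2)); squared distance = 2

Compute all C(6, 2) = 15 pairwise squared distances (x_i − x_j)² + (y_i − y_j)². The minimum is 2, attained by the pair ((-4, 3), (-3, 2)).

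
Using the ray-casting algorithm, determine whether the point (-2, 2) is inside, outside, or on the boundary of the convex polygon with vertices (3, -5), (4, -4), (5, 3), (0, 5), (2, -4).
The point (-2, 2) lies strictly outside the polygon

Cast a horizontal ray to the right from the query point and count how many polygon edges it crosses (each edge strictly once or zero times, handled with the usual half-open convention). 
Parity of crossings → even ⇒ outside.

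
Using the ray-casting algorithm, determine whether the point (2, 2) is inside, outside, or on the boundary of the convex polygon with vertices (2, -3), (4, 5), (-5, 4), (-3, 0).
The point (2, 2) lies strictly inside the polygon

Cast a horizontal ray to the right from the query point and count how many polygon edges it crosses (each edge strictly once or zero times, handled with the usual half-open convention). 
Parity of crossings → odd ⇒ inside.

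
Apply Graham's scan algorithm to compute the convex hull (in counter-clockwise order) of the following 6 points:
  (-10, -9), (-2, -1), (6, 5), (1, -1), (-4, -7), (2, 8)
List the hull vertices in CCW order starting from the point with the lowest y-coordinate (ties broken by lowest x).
Hull (CCW) = [(-10, -9), (-4, -7), (6, 5), (2, 8)]

Graham scan procedure:
  1. Find the pivot p₀ = point with lowest y (tie → lowest x): (-10, -9).
  2. Sort the remaining points by polar angle around p₀.
  3. Walk through sorted points, maintaining a stack; pop the top while the last three entries make a non-left turn (cross product ≤ 0).
  4. Final stack is the convex hull in CCW order: (-10, -9), (-4, -7), (6, 5), (2, 8).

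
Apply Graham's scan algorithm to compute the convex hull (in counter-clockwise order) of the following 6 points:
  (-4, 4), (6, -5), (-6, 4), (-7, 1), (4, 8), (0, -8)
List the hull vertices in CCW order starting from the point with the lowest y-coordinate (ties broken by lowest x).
Hull (CCW) = [(0, -8), (6, -5), (4, 8), (-6, 4), (-7, 1)]

Graham scan procedure:
  1. Find the pivot p₀ = point with lowest y (tie → lowest x): (0, -8).
  2. Sort the remaining points by polar angle around p₀.
  3. Walk through sorted points, maintaining a stack; pop the top while the last three entries make a non-left turn (cross product ≤ 0).
  4. Final stack is the convex hull in CCW order: (0, -8), (6, -5), (4, 8), (-6, 4), (-7, 1).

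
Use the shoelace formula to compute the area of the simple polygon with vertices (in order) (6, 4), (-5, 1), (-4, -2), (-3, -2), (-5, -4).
Area = 24

Shoelace formula: Area = (1/2) |Σ_i (x_i · y_{i+1} − x_{i+1} · y_i)| (indices mod n). Compute each cross term:
  (6)(1) − (-5)(4) = 26
  (-5)(-2) − (-4)(1) = 14
  (-4)(-2) − (-3)(-2) = 2
  (-3)(-4) − (-5)(-2) = 2
  (-5)(4) − (6)(-4) = 4
Sum = 48, so (signed) Area = 48/2 = 24, |Area| = 24.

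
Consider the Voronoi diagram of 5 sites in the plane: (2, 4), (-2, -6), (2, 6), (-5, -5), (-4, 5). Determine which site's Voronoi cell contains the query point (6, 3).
Nearest site = (2, 4)

The Voronoi cell of site s contains exactly those query points closer to s than to any other site. Compute squared distances from q = (6, 3) to each site:
  (2 − 6)² + (4 − 3)² = 17
  (2 − 6)² + (6 − 3)² = 25
  (-4 − 6)² + (5 − 3)² = 104
  (-2 − 6)² + (-6 − 3)² = 145
  (-5 − 6)² + (-5 − 3)² = 185
Minimum is attained by (2, 4), so q lies in its Voronoi cell.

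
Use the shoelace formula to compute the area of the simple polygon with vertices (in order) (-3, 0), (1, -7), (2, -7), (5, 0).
Area = 63/2

Shoelace formula: Area = (1/2) |Σ_i (x_i · y_{i+1} − x_{i+1} · y_i)| (indices mod n). Compute each cross term:
  (-3)(-7) − (1)(0) = 21
  (1)(-7) − (2)(-7) = 7
  (2)(0) − (5)(-7) = 35
  (5)(0) − (-3)(0) = 0
Sum = 63, so (signed) Area = 63/2 = 63/2, |Area| = 63/2.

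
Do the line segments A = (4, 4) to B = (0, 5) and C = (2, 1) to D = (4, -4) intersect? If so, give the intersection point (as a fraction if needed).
No (intersection of containing lines falls outside at least one segment)

Parametrize and solve: t = 8/9, s = -7/9. At least one of these is outside [0, 1], so the segments do not intersect.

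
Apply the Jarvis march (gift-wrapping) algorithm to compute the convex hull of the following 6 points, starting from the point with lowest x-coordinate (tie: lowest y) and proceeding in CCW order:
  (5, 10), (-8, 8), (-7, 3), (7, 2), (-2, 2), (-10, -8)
Hull (CCW) = [(-10, -8), (7, 2), (5, 10), (-8, 8)]

Jarvis march: at each step, from the current hull vertex p, select the next vertex q as the point such that every other point lies strictly to the left of (or on) the directed line p → q. (Equivalently: for every other point r, the cross product (q − p) × (r − p) ≥ 0.)
Starting point (lowest x, tie lowest y): (-10, -8). Wrap until returning to start. Resulting hull: (-10, -8), (7, 2), (5, 10), (-8, 8).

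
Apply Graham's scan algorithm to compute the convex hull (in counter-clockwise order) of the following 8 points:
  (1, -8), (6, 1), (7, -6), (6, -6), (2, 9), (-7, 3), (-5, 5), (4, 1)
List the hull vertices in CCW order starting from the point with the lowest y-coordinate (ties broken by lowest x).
Hull (CCW) = [(1, -8), (7, -6), (6, 1), (2, 9), (-5, 5), (-7, 3)]

Graham scan procedure:
  1. Find the pivot p₀ = point with lowest y (tie → lowest x): (1, -8).
  2. Sort the remaining points by polar angle around p₀.
  3. Walk through sorted points, maintaining a stack; pop the top while the last three entries make a non-left turn (cross product ≤ 0).
  4. Final stack is the convex hull in CCW order: (1, -8), (7, -6), (6, 1), (2, 9), (-5, 5), (-7, 3).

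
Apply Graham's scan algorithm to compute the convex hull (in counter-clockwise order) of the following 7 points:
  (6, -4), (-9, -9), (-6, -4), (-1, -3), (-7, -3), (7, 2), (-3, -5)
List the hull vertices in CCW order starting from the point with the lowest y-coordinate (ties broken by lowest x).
Hull (CCW) = [(-9, -9), (6, -4), (7, 2), (-7, -3)]

Graham scan procedure:
  1. Find the pivot p₀ = point with lowest y (tie → lowest x): (-9, -9).
  2. Sort the remaining points by polar angle around p₀.
  3. Walk through sorted points, maintaining a stack; pop the top while the last three entries make a non-left turn (cross product ≤ 0).
  4. Final stack is the convex hull in CCW order: (-9, -9), (6, -4), (7, 2), (-7, -3).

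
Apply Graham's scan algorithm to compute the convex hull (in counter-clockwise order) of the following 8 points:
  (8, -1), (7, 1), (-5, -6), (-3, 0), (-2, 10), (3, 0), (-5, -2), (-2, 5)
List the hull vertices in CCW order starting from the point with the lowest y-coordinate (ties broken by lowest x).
Hull (CCW) = [(-5, -6), (8, -1), (7, 1), (-2, 10), (-5, -2)]

Graham scan procedure:
  1. Find the pivot p₀ = point with lowest y (tie → lowest x): (-5, -6).
  2. Sort the remaining points by polar angle around p₀.
  3. Walk through sorted points, maintaining a stack; pop the top while the last three entries make a non-left turn (cross product ≤ 0).
  4. Final stack is the convex hull in CCW order: (-5, -6), (8, -1), (7, 1), (-2, 10), (-5, -2).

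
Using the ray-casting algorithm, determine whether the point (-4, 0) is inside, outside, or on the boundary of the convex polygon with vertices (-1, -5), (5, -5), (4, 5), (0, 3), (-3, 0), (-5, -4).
The point (-4, 0) lies strictly outside the polygon

Cast a horizontal ray to the right from the query point and count how many polygon edges it crosses (each edge strictly once or zero times, handled with the usual half-open convention). 
Parity of crossings → even ⇒ outside.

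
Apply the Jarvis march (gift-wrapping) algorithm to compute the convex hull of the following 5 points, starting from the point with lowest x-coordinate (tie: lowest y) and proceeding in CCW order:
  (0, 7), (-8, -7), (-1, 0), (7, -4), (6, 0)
Hull (CCW) = [(-8, -7), (7, -4), (6, 0), (0, 7)]

Jarvis march: at each step, from the current hull vertex p, select the next vertex q as the point such that every other point lies strictly to the left of (or on) the directed line p → q. (Equivalently: for every other point r, the cross product (q − p) × (r − p) ≥ 0.)
Starting point (lowest x, tie lowest y): (-8, -7). Wrap until returning to start. Resulting hull: (-8, -7), (7, -4), (6, 0), (0, 7).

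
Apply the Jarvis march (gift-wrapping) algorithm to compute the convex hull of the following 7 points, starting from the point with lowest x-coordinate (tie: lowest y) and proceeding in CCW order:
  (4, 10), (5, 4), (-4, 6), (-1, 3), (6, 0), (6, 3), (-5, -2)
Hull (CCW) = [(-5, -2), (6, 0), (6, 3), (4, 10), (-4, 6)]

Jarvis march: at each step, from the current hull vertex p, select the next vertex q as the point such that every other point lies strictly to the left of (or on) the directed line p → q. (Equivalently: for every other point r, the cross product (q − p) × (r − p) ≥ 0.)
Starting point (lowest x, tie lowest y): (-5, -2). Wrap until returning to start. Resulting hull: (-5, -2), (6, 0), (6, 3), (4, 10), (-4, 6).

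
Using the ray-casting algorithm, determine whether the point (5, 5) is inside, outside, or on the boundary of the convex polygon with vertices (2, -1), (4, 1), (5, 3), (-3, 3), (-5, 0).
The point (5, 5) lies strictly outside the polygon

Cast a horizontal ray to the right from the query point and count how many polygon edges it crosses (each edge strictly once or zero times, handled with the usual half-open convention). 
Parity of crossings → even ⇒ outside.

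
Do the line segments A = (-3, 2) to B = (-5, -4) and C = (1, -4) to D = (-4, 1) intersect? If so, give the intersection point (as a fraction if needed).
Yes; intersection at (-7/2, 1/2) (t = 1/4 on AB, s = 9/10 on CD)

Parametrize AB as A + t(B − A) = (-3 + -2 t, 2 + -6 t) and CD as C + s(D − C) = (1 + -5 s, -4 + 5 s). Solve the linear system for (t, s). Determinant = 40 ≠ 0, so a unique intersection of the containing lines exists. Solution: t = 1/4, s = 9/10 — both in [0, 1], so the segments cross. Intersection point: (-7/2, 1/2).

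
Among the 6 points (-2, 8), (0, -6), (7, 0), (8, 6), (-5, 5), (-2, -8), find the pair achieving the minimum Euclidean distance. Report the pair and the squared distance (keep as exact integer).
Pair = ((0, -6), (-2, -8)); squared distance = 8

Compute all C(6, 2) = 15 pairwise squared distances (x_i − x_j)² + (y_i − y_j)². The minimum is 8, attained by the pair ((0, -6), (-2, -8)).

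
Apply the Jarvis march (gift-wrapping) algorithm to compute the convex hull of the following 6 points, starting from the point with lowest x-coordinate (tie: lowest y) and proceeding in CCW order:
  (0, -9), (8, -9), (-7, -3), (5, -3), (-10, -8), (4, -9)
Hull (CCW) = [(-10, -8), (0, -9), (8, -9), (5, -3), (-7, -3)]

Jarvis march: at each step, from the current hull vertex p, select the next vertex q as the point such that every other point lies strictly to the left of (or on) the directed line p → q. (Equivalently: for every other point r, the cross product (q − p) × (r − p) ≥ 0.)
Starting point (lowest x, tie lowest y): (-10, -8). Wrap until returning to start. Resulting hull: (-10, -8), (0, -9), (8, -9), (5, -3), (-7, -3).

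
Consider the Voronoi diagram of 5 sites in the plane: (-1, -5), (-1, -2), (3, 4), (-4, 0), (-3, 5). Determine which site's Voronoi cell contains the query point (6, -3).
Nearest site = (-1, -2)

The Voronoi cell of site s contains exactly those query points closer to s than to any other site. Compute squared distances from q = (6, -3) to each site:
  (-1 − 6)² + (-2 − -3)² = 50
  (-1 − 6)² + (-5 − -3)² = 53
  (3 − 6)² + (4 − -3)² = 58
  (-4 − 6)² + (0 − -3)² = 109
  (-3 − 6)² + (5 − -3)² = 145
Minimum is attained by (-1, -2), so q lies in its Voronoi cell.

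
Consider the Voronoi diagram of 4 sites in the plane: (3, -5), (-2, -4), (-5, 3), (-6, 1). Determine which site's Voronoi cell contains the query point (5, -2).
Nearest site = (3, -5)

The Voronoi cell of site s contains exactly those query points closer to s than to any other site. Compute squared distances from q = (5, -2) to each site:
  (3 − 5)² + (-5 − -2)² = 13
  (-2 − 5)² + (-4 − -2)² = 53
  (-5 − 5)² + (3 − -2)² = 125
  (-6 − 5)² + (1 − -2)² = 130
Minimum is attained by (3, -5), so q lies in its Voronoi cell.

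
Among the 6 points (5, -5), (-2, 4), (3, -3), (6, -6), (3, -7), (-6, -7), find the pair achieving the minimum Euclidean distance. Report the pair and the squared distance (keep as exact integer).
Pair = ((5, -5), (6, -6)); squared distance = 2

Compute all C(6, 2) = 15 pairwise squared distances (x_i − x_j)² + (y_i − y_j)². The minimum is 2, attained by the pair ((5, -5), (6, -6)).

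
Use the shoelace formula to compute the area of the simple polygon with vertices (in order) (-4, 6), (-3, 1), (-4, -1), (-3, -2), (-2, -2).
Area = 4

Shoelace formula: Area = (1/2) |Σ_i (x_i · y_{i+1} − x_{i+1} · y_i)| (indices mod n). Compute each cross term:
  (-4)(1) − (-3)(6) = 14
  (-3)(-1) − (-4)(1) = 7
  (-4)(-2) − (-3)(-1) = 5
  (-3)(-2) − (-2)(-2) = 2
  (-2)(6) − (-4)(-2) = -20
Sum = 8, so (signed) Area = 8/2 = 4, |Area| = 4.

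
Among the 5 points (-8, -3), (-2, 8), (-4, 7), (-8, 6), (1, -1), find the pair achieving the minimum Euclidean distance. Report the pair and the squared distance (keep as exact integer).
Pair = ((-2, 8), (-4, 7)); squared distance = 5

Compute all C(5, 2) = 10 pairwise squared distances (x_i − x_j)² + (y_i − y_j)². The minimum is 5, attained by the pair ((-2, 8), (-4, 7)).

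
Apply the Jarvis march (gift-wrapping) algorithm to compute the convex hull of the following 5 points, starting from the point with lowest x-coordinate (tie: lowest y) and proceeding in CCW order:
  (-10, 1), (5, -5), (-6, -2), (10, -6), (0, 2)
Hull (CCW) = [(-10, 1), (-6, -2), (5, -5), (10, -6), (0, 2)]

Jarvis march: at each step, from the current hull vertex p, select the next vertex q as the point such that every other point lies strictly to the left of (or on) the directed line p → q. (Equivalently: for every other point r, the cross product (q − p) × (r − p) ≥ 0.)
Starting point (lowest x, tie lowest y): (-10, 1). Wrap until returning to start. Resulting hull: (-10, 1), (-6, -2), (5, -5), (10, -6), (0, 2).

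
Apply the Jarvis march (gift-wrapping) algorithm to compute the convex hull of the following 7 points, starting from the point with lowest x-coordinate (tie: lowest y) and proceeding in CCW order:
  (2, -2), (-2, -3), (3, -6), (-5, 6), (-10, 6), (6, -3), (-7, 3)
Hull (CCW) = [(-10, 6), (-2, -3), (3, -6), (6, -3), (-5, 6)]

Jarvis march: at each step, from the current hull vertex p, select the next vertex q as the point such that every other point lies strictly to the left of (or on) the directed line p → q. (Equivalently: for every other point r, the cross product (q − p) × (r − p) ≥ 0.)
Starting point (lowest x, tie lowest y): (-10, 6). Wrap until returning to start. Resulting hull: (-10, 6), (-2, -3), (3, -6), (6, -3), (-5, 6).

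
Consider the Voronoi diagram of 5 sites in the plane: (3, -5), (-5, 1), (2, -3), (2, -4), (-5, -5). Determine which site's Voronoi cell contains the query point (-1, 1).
Nearest site = (-5, 1)

The Voronoi cell of site s contains exactly those query points closer to s than to any other site. Compute squared distances from q = (-1, 1) to each site:
  (-5 − -1)² + (1 − 1)² = 16
  (2 − -1)² + (-3 − 1)² = 25
  (2 − -1)² + (-4 − 1)² = 34
  (-5 − -1)² + (-5 − 1)² = 52
  (3 − -1)² + (-5 − 1)² = 52
Minimum is attained by (-5, 1), so q lies in its Voronoi cell.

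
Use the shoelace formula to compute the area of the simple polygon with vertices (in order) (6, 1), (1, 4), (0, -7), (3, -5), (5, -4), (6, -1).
Area = 81/2

Shoelace formula: Area = (1/2) |Σ_i (x_i · y_{i+1} − x_{i+1} · y_i)| (indices mod n). Compute each cross term:
  (6)(4) − (1)(1) = 23
  (1)(-7) − (0)(4) = -7
  (0)(-5) − (3)(-7) = 21
  (3)(-4) − (5)(-5) = 13
  (5)(-1) − (6)(-4) = 19
  (6)(1) − (6)(-1) = 12
Sum = 81, so (signed) Area = 81/2 = 81/2, |Area| = 81/2.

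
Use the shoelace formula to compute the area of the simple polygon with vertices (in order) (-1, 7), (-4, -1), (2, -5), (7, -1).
Area = 66

Shoelace formula: Area = (1/2) |Σ_i (x_i · y_{i+1} − x_{i+1} · y_i)| (indices mod n). Compute each cross term:
  (-1)(-1) − (-4)(7) = 29
  (-4)(-5) − (2)(-1) = 22
  (2)(-1) − (7)(-5) = 33
  (7)(7) − (-1)(-1) = 48
Sum = 132, so (signed) Area = 132/2 = 66, |Area| = 66.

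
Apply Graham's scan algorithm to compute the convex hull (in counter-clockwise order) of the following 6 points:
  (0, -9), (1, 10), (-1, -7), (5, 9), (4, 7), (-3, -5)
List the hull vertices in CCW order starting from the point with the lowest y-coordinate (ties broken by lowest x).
Hull (CCW) = [(0, -9), (5, 9), (1, 10), (-3, -5)]

Graham scan procedure:
  1. Find the pivot p₀ = point with lowest y (tie → lowest x): (0, -9).
  2. Sort the remaining points by polar angle around p₀.
  3. Walk through sorted points, maintaining a stack; pop the top while the last three entries make a non-left turn (cross product ≤ 0).
  4. Final stack is the convex hull in CCW order: (0, -9), (5, 9), (1, 10), (-3, -5).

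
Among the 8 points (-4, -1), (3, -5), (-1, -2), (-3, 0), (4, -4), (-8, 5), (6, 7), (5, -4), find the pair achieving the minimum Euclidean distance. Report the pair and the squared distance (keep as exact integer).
Pair = ((4, -4), (5, -4)); squared distance = 1

Compute all C(8, 2) = 28 pairwise squared distances (x_i − x_j)² + (y_i − y_j)². The minimum is 1, attained by the pair ((4, -4), (5, -4)).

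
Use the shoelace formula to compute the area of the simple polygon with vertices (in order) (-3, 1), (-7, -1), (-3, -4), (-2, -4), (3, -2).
Area = 26

Shoelace formula: Area = (1/2) |Σ_i (x_i · y_{i+1} − x_{i+1} · y_i)| (indices mod n). Compute each cross term:
  (-3)(-1) − (-7)(1) = 10
  (-7)(-4) − (-3)(-1) = 25
  (-3)(-4) − (-2)(-4) = 4
  (-2)(-2) − (3)(-4) = 16
  (3)(1) − (-3)(-2) = -3
Sum = 52, so (signed) Area = 52/2 = 26, |Area| = 26.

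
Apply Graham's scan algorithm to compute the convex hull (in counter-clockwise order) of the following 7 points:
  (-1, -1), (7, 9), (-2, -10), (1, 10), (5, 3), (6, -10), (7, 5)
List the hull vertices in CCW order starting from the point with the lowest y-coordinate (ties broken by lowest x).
Hull (CCW) = [(-2, -10), (6, -10), (7, 5), (7, 9), (1, 10), (-1, -1)]

Graham scan procedure:
  1. Find the pivot p₀ = point with lowest y (tie → lowest x): (-2, -10).
  2. Sort the remaining points by polar angle around p₀.
  3. Walk through sorted points, maintaining a stack; pop the top while the last three entries make a non-left turn (cross product ≤ 0).
  4. Final stack is the convex hull in CCW order: (-2, -10), (6, -10), (7, 5), (7, 9), (1, 10), (-1, -1).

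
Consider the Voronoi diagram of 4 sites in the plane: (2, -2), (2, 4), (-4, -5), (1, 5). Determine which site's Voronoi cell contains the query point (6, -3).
Nearest site = (2, -2)

The Voronoi cell of site s contains exactly those query points closer to s than to any other site. Compute squared distances from q = (6, -3) to each site:
  (2 − 6)² + (-2 − -3)² = 17
  (2 − 6)² + (4 − -3)² = 65
  (1 − 6)² + (5 − -3)² = 89
  (-4 − 6)² + (-5 − -3)² = 104
Minimum is attained by (2, -2), so q lies in its Voronoi cell.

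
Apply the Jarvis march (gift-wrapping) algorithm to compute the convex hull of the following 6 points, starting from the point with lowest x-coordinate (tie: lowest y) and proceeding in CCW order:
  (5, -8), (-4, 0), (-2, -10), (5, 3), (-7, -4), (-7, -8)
Hull (CCW) = [(-7, -8), (-2, -10), (5, -8), (5, 3), (-4, 0), (-7, -4)]

Jarvis march: at each step, from the current hull vertex p, select the next vertex q as the point such that every other point lies strictly to the left of (or on) the directed line p → q. (Equivalently: for every other point r, the cross product (q − p) × (r − p) ≥ 0.)
Starting point (lowest x, tie lowest y): (-7, -8). Wrap until returning to start. Resulting hull: (-7, -8), (-2, -10), (5, -8), (5, 3), (-4, 0), (-7, -4).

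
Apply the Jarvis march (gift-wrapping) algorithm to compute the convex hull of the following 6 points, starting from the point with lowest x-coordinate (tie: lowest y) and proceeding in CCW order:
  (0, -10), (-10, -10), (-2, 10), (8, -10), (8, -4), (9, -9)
Hull (CCW) = [(-10, -10), (8, -10), (9, -9), (8, -4), (-2, 10)]

Jarvis march: at each step, from the current hull vertex p, select the next vertex q as the point such that every other point lies strictly to the left of (or on) the directed line p → q. (Equivalently: for every other point r, the cross product (q − p) × (r − p) ≥ 0.)
Starting point (lowest x, tie lowest y): (-10, -10). Wrap until returning to start. Resulting hull: (-10, -10), (8, -10), (9, -9), (8, -4), (-2, 10).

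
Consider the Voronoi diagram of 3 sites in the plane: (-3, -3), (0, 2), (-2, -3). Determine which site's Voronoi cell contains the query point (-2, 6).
Nearest site = (0, 2)

The Voronoi cell of site s contains exactly those query points closer to s than to any other site. Compute squared distances from q = (-2, 6) to each site:
  (0 − -2)² + (2 − 6)² = 20
  (-2 − -2)² + (-3 − 6)² = 81
  (-3 − -2)² + (-3 − 6)² = 82
Minimum is attained by (0, 2), so q lies in its Voronoi cell.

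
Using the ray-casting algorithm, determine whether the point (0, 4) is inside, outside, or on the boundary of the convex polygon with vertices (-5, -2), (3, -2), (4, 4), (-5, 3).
The point (0, 4) lies strictly outside the polygon

Cast a horizontal ray to the right from the query point and count how many polygon edges it crosses (each edge strictly once or zero times, handled with the usual half-open convention). 
Parity of crossings → even ⇒ outside.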